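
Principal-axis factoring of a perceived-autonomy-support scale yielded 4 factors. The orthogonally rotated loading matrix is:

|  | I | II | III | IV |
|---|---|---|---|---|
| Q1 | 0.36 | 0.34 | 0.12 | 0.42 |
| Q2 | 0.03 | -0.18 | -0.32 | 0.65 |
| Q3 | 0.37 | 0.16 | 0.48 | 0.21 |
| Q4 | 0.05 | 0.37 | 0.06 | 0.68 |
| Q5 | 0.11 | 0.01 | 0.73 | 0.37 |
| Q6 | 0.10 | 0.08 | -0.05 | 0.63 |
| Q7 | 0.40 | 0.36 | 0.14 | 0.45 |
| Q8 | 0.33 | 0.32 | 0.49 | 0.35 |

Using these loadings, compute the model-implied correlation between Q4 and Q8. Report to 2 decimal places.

r̂ = Σ λ_i·λ_j across factors = (0.05)(0.33) + (0.37)(0.32) + (0.06)(0.49) + (0.68)(0.35)
  = +0.0165 +0.1184 +0.0294 +0.2380 = 0.4023

0.40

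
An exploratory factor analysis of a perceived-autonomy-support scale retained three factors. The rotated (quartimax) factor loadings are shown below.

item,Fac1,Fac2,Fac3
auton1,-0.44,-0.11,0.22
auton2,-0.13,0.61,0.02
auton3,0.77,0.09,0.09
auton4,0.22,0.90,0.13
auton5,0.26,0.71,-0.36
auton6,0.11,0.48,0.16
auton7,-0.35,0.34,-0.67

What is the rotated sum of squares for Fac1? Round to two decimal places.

SS loadings for Fac1 = (-0.44)² + (-0.13)² + 0.77² + 0.22² + 0.26² + 0.11² + (-0.35)² = 0.1936 + 0.0169 + 0.5929 + 0.0484 + 0.0676 + 0.0121 + 0.1225 = 1.0540

1.05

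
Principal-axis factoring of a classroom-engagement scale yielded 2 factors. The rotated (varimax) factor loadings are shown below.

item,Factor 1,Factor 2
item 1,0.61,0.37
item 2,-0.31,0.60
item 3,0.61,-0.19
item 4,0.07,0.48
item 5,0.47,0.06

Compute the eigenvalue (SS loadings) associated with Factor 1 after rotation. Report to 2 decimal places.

1.07

SS loadings for Factor 1 = 0.61² + (-0.31)² + 0.61² + 0.07² + 0.47² = 0.3721 + 0.0961 + 0.3721 + 0.0049 + 0.2209 = 1.0661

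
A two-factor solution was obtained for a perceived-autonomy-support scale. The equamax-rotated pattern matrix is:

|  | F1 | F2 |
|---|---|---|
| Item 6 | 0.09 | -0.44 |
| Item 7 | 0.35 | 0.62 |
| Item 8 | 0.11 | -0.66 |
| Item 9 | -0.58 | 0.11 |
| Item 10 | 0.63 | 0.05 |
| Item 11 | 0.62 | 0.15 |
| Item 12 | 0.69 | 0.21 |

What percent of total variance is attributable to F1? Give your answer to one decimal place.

24.8%

SS loadings for F1 = 0.09² + 0.35² + 0.11² + (-0.58)² + 0.63² + 0.62² + 0.69² = 1.7365
With 7 standardized items, total variance = 7. Proportion = 1.7365/7 = 0.2481 → 24.81%.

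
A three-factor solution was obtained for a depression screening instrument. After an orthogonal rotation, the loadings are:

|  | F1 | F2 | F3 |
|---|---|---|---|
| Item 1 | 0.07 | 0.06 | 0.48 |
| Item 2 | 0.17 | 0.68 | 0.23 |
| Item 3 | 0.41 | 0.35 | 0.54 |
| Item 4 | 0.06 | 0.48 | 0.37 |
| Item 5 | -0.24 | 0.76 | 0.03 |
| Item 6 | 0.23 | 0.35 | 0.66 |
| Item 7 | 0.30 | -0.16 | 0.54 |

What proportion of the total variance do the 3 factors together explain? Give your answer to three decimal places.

0.484

SS loadings by factor: 0.4060, 1.5446, 1.4399; total = 3.3905.
Total variance with 7 standardized items is 7, so the solution explains 3.3905/7 = 0.4844.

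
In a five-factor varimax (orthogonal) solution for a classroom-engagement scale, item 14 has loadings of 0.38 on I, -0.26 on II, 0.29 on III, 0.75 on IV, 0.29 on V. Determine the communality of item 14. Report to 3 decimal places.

h² = 0.38² + (-0.26)² + 0.29² + 0.75² + 0.29² = 0.1444 + 0.0676 + 0.0841 + 0.5625 + 0.0841 = 0.9427

0.943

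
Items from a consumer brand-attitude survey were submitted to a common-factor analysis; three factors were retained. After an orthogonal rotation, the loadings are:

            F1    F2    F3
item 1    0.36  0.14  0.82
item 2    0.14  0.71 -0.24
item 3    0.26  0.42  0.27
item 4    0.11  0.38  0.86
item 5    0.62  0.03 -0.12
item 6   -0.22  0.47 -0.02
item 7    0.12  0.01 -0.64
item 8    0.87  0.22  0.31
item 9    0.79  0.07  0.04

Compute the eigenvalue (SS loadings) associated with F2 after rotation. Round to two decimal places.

1.12

SS loadings for F2 = 0.14² + 0.71² + 0.42² + 0.38² + 0.03² + 0.47² + 0.01² + 0.22² + 0.07² = 0.0196 + 0.5041 + 0.1764 + 0.1444 + 0.0009 + 0.2209 + 0.0001 + 0.0484 + 0.0049 = 1.1197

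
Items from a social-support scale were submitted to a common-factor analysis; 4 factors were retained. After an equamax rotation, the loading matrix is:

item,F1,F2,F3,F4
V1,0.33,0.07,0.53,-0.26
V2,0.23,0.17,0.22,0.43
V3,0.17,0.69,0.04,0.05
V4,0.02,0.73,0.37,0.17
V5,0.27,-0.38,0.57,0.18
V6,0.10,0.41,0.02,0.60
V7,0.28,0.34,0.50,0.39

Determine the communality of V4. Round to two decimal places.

h² = 0.02² + 0.73² + 0.37² + 0.17² = 0.0004 + 0.5329 + 0.1369 + 0.0289 = 0.6991

0.70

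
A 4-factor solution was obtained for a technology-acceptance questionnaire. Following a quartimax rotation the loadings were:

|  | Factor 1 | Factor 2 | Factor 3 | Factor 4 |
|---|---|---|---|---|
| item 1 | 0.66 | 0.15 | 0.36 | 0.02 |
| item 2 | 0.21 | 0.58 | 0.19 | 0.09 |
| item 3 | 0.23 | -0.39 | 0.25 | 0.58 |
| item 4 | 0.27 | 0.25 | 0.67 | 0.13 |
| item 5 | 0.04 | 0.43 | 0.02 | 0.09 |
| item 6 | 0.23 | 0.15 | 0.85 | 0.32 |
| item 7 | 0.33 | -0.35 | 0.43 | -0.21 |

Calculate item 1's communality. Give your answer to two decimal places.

0.59

h² = 0.66² + 0.15² + 0.36² + 0.02² = 0.4356 + 0.0225 + 0.1296 + 0.0004 = 0.5881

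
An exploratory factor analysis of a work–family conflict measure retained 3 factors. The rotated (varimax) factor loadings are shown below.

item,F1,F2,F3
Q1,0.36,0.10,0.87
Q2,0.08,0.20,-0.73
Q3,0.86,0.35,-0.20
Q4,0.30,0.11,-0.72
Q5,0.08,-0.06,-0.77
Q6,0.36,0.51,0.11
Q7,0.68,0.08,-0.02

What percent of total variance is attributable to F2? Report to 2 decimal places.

6.50%

SS loadings for F2 = 0.10² + 0.20² + 0.35² + 0.11² + (-0.06)² + 0.51² + 0.08² = 0.4547
With 7 standardized items, total variance = 7. Proportion = 0.4547/7 = 0.0650 → 6.50%.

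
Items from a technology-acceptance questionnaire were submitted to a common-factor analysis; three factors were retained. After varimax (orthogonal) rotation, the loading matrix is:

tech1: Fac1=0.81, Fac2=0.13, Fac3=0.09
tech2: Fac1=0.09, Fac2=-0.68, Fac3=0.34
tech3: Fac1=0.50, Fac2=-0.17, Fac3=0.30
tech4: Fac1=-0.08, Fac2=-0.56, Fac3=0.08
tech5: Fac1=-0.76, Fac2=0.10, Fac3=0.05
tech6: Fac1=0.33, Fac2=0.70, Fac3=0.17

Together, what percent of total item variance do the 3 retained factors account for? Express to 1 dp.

53.0%

Communalities: 0.6811, 0.5861, 0.3689, 0.3264, 0.5901, 0.6278; Σh² = 3.1804.
Total variance with 6 standardized items is 6, so the solution explains 3.1804/6 = 0.5301 = 53.01%.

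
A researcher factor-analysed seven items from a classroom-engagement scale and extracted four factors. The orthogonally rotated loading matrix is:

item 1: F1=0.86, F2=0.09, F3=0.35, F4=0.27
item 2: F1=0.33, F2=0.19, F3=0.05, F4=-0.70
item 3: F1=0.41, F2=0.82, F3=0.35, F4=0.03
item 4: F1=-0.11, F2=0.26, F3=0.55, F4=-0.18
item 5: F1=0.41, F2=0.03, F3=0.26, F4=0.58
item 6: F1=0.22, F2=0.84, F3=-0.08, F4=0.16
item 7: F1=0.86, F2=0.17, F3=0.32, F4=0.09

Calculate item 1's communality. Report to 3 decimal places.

h² = 0.86² + 0.09² + 0.35² + 0.27² = 0.7396 + 0.0081 + 0.1225 + 0.0729 = 0.9431

0.943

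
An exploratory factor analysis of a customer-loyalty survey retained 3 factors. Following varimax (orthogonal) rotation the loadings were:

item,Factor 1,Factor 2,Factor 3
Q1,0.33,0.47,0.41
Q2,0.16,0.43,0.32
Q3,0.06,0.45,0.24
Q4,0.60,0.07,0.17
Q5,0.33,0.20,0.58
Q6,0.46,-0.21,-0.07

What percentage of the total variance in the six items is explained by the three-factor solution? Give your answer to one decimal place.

SS loadings by factor: 0.8186, 0.6973, 0.6983; total = 2.2142.
Total variance with 6 standardized items is 6, so the solution explains 2.2142/6 = 0.3690 = 36.90%.

36.9%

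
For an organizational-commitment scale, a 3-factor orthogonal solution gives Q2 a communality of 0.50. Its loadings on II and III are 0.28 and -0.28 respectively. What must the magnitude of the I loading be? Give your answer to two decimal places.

Under orthogonal rotation h² = Σλ², so λ_I² = h² − (0.1568) = 0.50 − 0.1568 = 0.3432.
|λ| = √0.3432 = 0.5858.

0.59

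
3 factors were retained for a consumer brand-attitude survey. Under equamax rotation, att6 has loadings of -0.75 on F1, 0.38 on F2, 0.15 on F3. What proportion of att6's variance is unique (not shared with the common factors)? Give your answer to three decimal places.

0.271

h² = (-0.75)² + 0.38² + 0.15² = 0.5625 + 0.1444 + 0.0225 = 0.7294
Uniqueness u² = 1 − h² = 1 − 0.7294 = 0.2706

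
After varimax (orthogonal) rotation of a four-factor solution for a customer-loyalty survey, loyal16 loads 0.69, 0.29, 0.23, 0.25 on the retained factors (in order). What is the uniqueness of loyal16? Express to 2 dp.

0.32

h² = 0.69² + 0.29² + 0.23² + 0.25² = 0.4761 + 0.0841 + 0.0529 + 0.0625 = 0.6756
Uniqueness u² = 1 − h² = 1 − 0.6756 = 0.3244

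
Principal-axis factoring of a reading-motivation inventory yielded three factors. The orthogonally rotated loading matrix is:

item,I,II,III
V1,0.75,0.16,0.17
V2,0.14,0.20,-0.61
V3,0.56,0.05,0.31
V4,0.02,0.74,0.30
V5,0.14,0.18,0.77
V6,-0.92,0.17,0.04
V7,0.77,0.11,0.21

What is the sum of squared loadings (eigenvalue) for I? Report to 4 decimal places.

2.3550

SS loadings for I = 0.75² + 0.14² + 0.56² + 0.02² + 0.14² + (-0.92)² + 0.77² = 0.5625 + 0.0196 + 0.3136 + 0.0004 + 0.0196 + 0.8464 + 0.5929 = 2.3550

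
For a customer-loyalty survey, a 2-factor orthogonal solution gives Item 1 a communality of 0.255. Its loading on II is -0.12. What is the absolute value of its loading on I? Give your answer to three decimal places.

0.491

Under orthogonal rotation h² = Σλ², so λ_I² = h² − (0.0144) = 0.255 − 0.0144 = 0.2406.
|λ| = √0.2406 = 0.4905.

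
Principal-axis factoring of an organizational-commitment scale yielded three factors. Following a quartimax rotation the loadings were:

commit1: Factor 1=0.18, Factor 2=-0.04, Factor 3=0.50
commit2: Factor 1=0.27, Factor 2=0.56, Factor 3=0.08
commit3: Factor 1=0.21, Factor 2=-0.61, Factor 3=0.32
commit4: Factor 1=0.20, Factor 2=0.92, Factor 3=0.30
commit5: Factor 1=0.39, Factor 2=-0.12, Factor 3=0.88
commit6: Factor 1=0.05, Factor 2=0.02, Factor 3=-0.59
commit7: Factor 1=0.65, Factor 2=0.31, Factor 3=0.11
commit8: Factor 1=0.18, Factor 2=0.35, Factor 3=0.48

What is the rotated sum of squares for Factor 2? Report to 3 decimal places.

SS loadings for Factor 2 = (-0.04)² + 0.56² + (-0.61)² + 0.92² + (-0.12)² + 0.02² + 0.31² + 0.35² = 0.0016 + 0.3136 + 0.3721 + 0.8464 + 0.0144 + 0.0004 + 0.0961 + 0.1225 = 1.7671

1.767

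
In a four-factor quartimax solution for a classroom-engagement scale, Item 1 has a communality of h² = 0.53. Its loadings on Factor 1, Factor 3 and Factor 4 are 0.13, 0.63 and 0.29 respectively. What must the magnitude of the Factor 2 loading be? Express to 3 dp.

0.179

Under orthogonal rotation h² = Σλ², so λ_Factor 2² = h² − (0.4979) = 0.53 − 0.4979 = 0.0321.
|λ| = √0.0321 = 0.1792.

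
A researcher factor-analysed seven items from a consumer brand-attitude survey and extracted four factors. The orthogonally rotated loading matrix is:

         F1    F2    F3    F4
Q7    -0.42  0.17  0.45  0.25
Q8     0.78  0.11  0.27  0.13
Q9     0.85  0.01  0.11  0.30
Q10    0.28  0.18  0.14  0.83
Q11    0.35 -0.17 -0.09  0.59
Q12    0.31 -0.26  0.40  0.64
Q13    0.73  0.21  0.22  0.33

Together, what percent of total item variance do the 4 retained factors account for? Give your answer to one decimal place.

SS loadings by factor: 2.3372, 0.2141, 0.5236, 1.7249; total = 4.7998.
Total variance with 7 standardized items is 7, so the solution explains 4.7998/7 = 0.6857 = 68.57%.

68.6%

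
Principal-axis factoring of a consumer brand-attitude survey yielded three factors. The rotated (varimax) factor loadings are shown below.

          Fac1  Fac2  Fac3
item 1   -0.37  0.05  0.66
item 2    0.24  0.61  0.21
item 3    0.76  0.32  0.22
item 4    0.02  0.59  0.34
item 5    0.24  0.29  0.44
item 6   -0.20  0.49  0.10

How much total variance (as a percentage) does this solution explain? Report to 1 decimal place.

47.8%

SS loadings by factor: 0.8701, 1.1493, 0.8473; total = 2.8667.
Total variance with 6 standardized items is 6, so the solution explains 2.8667/6 = 0.4778 = 47.78%.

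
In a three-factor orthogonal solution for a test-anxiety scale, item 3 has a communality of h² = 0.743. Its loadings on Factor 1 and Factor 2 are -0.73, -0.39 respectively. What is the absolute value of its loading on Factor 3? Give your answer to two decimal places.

0.24

Under orthogonal rotation h² = Σλ², so λ_Factor 3² = h² − (0.6850) = 0.743 − 0.6850 = 0.0580.
|λ| = √0.0580 = 0.2408.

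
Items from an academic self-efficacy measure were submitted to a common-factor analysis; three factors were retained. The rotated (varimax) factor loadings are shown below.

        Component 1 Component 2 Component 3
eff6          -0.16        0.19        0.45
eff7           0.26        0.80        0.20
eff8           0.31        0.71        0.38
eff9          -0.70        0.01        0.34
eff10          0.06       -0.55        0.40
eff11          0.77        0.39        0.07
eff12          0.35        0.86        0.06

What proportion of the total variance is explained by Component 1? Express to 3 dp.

SS loadings for Component 1 = (-0.16)² + 0.26² + 0.31² + (-0.70)² + 0.06² + 0.77² + 0.35² = 1.3983
Proportion of variance = 1.3983 / 7 = 0.1998.

0.200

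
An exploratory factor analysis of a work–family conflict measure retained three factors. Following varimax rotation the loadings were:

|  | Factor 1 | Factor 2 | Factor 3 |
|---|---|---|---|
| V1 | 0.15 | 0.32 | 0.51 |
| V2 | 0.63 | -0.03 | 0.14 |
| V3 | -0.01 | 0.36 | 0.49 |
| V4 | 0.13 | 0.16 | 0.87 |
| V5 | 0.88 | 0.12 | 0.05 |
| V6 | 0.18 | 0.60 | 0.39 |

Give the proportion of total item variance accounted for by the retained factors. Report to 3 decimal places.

SS loadings by factor: 1.2432, 0.6329, 1.4313; total = 3.3074.
Total variance with 6 standardized items is 6, so the solution explains 3.3074/6 = 0.5512.

0.551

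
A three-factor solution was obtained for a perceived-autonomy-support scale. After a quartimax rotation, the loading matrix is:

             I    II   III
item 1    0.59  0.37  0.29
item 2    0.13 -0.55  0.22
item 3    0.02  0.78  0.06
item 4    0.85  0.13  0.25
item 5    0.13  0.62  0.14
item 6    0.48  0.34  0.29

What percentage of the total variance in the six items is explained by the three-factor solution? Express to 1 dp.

53.4%

Communalities: 0.5691, 0.3678, 0.6124, 0.8019, 0.4209, 0.4301; Σh² = 3.2022.
Total variance with 6 standardized items is 6, so the solution explains 3.2022/6 = 0.5337 = 53.37%.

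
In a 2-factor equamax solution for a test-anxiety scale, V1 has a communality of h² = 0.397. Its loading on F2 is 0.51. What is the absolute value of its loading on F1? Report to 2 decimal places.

0.37

Under orthogonal rotation h² = Σλ², so λ_F1² = h² − (0.2601) = 0.397 − 0.2601 = 0.1369.
|λ| = √0.1369 = 0.3700.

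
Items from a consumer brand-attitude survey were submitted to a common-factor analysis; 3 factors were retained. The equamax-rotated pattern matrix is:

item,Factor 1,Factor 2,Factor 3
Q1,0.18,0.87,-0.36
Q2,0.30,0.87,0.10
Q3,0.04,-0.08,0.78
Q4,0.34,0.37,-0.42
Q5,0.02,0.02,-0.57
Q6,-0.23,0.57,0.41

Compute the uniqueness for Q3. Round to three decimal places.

0.384

h² = 0.04² + (-0.08)² + 0.78² = 0.0016 + 0.0064 + 0.6084 = 0.6164
Uniqueness u² = 1 − h² = 1 − 0.6164 = 0.3836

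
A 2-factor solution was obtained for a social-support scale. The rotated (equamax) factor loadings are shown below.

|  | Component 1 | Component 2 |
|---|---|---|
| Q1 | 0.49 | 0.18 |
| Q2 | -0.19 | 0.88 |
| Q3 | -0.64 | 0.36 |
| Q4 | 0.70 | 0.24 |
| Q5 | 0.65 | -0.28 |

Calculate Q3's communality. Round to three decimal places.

h² = (-0.64)² + 0.36² = 0.4096 + 0.1296 = 0.5392

0.539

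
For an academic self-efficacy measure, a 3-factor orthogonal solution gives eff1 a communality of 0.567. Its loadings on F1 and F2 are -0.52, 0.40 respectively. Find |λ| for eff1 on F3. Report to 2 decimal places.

Under orthogonal rotation h² = Σλ², so λ_F3² = h² − (0.4304) = 0.567 − 0.4304 = 0.1366.
|λ| = √0.1366 = 0.3696.

0.37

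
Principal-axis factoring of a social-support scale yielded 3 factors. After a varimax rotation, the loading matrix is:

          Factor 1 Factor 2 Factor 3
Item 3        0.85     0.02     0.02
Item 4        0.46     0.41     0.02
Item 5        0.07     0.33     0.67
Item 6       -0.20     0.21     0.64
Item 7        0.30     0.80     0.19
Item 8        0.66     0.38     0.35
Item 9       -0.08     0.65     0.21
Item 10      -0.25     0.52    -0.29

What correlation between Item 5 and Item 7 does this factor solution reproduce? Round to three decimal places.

0.412

r̂ = Σ λ_i·λ_j across factors = (0.07)(0.30) + (0.33)(0.80) + (0.67)(0.19)
  = +0.0210 +0.2640 +0.1273 = 0.4123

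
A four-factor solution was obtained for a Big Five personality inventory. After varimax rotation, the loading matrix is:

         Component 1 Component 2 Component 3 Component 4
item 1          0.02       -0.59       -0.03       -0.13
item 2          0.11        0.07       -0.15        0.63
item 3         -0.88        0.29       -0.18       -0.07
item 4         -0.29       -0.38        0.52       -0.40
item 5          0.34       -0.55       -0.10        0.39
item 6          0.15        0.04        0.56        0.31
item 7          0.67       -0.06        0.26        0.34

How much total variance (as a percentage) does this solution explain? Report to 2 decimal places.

57.24%

Communalities: 0.3663, 0.4364, 0.8958, 0.6589, 0.5802, 0.4338, 0.6357; Σh² = 4.0071.
Total variance with 7 standardized items is 7, so the solution explains 4.0071/7 = 0.5724 = 57.24%.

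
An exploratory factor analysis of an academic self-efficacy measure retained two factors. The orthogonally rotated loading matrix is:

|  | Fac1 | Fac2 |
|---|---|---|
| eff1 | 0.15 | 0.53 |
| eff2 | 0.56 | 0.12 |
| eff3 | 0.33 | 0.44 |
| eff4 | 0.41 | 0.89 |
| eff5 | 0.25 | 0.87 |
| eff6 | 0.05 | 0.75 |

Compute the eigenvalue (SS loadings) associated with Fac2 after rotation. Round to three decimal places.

2.600

SS loadings for Fac2 = 0.53² + 0.12² + 0.44² + 0.89² + 0.87² + 0.75² = 0.2809 + 0.0144 + 0.1936 + 0.7921 + 0.7569 + 0.5625 = 2.6004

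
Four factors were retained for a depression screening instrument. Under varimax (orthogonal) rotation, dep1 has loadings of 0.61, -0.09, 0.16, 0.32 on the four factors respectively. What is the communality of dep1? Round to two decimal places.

0.51

h² = 0.61² + (-0.09)² + 0.16² + 0.32² = 0.3721 + 0.0081 + 0.0256 + 0.1024 = 0.5082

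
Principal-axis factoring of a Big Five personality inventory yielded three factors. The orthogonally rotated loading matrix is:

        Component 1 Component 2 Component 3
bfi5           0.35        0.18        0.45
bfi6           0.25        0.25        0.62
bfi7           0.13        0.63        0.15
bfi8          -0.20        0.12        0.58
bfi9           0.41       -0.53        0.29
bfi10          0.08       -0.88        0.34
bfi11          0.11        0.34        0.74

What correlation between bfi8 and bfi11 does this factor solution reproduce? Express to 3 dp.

0.448

r̂ = Σ λ_i·λ_j across factors = (-0.20)(0.11) + (0.12)(0.34) + (0.58)(0.74)
  = -0.0220 +0.0408 +0.4292 = 0.4480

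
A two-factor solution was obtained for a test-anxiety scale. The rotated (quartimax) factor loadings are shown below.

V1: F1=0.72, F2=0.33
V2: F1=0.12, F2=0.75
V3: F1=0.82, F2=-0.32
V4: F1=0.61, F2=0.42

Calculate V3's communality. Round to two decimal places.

h² = 0.82² + (-0.32)² = 0.6724 + 0.1024 = 0.7748

0.77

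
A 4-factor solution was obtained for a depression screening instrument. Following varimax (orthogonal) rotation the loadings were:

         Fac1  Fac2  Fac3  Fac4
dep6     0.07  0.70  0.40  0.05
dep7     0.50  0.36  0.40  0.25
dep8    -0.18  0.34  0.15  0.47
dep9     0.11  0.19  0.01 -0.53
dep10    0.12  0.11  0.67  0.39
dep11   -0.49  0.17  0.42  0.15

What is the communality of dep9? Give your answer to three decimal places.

h² = 0.11² + 0.19² + 0.01² + (-0.53)² = 0.0121 + 0.0361 + 0.0001 + 0.2809 = 0.3292

0.329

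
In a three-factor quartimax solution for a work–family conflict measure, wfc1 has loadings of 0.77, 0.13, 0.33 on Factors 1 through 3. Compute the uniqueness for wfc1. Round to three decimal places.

0.281

h² = 0.77² + 0.13² + 0.33² = 0.5929 + 0.0169 + 0.1089 = 0.7187
Uniqueness u² = 1 − h² = 1 − 0.7187 = 0.2813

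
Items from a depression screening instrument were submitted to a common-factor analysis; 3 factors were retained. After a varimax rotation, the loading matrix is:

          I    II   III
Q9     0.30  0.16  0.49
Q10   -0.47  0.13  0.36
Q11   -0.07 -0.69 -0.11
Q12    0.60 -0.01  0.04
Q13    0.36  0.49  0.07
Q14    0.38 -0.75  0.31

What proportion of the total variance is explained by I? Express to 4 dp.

SS loadings for I = 0.30² + (-0.47)² + (-0.07)² + 0.60² + 0.36² + 0.38² = 0.9498
Proportion of variance = 0.9498 / 6 = 0.1583.

0.1583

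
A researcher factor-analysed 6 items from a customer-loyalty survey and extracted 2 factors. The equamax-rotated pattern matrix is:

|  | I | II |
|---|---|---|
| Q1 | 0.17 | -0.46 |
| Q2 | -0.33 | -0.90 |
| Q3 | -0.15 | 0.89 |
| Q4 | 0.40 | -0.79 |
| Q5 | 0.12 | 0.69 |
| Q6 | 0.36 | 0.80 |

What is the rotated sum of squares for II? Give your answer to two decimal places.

3.55

SS loadings for II = (-0.46)² + (-0.90)² + 0.89² + (-0.79)² + 0.69² + 0.80² = 0.2116 + 0.8100 + 0.7921 + 0.6241 + 0.4761 + 0.6400 = 3.5539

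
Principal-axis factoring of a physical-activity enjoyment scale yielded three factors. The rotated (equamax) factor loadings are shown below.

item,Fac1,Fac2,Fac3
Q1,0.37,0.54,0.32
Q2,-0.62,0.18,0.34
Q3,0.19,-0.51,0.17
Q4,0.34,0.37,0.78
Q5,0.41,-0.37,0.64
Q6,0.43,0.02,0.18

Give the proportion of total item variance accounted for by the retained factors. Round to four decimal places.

SS loadings by factor: 1.0260, 0.8583, 1.2973; total = 3.1816.
Total variance with 6 standardized items is 6, so the solution explains 3.1816/6 = 0.5303.

0.5303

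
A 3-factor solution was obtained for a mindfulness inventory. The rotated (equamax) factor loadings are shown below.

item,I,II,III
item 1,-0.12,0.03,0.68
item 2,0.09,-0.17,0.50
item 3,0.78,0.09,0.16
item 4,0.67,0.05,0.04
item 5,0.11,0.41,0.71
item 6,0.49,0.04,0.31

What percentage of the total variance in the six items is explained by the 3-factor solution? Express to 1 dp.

48.0%

SS loadings by factor: 1.3320, 0.2101, 1.3398; total = 2.8819.
Total variance with 6 standardized items is 6, so the solution explains 2.8819/6 = 0.4803 = 48.03%.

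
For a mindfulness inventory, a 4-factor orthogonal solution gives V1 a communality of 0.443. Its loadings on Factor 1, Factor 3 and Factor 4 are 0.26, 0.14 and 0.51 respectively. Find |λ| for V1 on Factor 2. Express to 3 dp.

Under orthogonal rotation h² = Σλ², so λ_Factor 2² = h² − (0.3473) = 0.443 − 0.3473 = 0.0957.
|λ| = √0.0957 = 0.3094.

0.309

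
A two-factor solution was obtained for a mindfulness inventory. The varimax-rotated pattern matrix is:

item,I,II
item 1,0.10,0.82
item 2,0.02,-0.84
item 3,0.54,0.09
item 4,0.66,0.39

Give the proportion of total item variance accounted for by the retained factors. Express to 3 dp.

0.569

SS loadings by factor: 0.7376, 1.5382; total = 2.2758.
Total variance with 4 standardized items is 4, so the solution explains 2.2758/4 = 0.5689.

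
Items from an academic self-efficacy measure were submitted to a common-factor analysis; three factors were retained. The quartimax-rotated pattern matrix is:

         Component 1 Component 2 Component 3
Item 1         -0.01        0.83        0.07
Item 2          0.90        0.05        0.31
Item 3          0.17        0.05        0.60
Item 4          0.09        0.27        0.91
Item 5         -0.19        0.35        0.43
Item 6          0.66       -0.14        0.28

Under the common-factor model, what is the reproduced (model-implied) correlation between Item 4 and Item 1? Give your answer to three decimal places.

r̂ = Σ λ_i·λ_j across factors = (0.09)(-0.01) + (0.27)(0.83) + (0.91)(0.07)
  = -0.0009 +0.2241 +0.0637 = 0.2869

0.287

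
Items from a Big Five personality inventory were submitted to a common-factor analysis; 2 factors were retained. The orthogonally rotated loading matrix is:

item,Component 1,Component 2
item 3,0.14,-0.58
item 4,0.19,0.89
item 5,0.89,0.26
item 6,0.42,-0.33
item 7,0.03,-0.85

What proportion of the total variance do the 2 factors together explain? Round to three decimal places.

0.611

SS loadings by factor: 1.0251, 2.0275; total = 3.0526.
Total variance with 5 standardized items is 5, so the solution explains 3.0526/5 = 0.6105.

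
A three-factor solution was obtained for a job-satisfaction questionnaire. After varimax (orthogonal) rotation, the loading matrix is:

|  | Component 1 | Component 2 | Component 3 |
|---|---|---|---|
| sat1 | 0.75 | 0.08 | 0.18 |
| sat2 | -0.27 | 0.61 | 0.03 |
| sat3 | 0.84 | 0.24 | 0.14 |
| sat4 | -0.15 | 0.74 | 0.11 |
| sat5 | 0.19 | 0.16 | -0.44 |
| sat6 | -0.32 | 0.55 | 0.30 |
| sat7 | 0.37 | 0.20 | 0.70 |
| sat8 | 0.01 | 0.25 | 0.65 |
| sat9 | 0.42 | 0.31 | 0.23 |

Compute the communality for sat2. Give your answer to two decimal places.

h² = (-0.27)² + 0.61² + 0.03² = 0.0729 + 0.3721 + 0.0009 = 0.4459

0.45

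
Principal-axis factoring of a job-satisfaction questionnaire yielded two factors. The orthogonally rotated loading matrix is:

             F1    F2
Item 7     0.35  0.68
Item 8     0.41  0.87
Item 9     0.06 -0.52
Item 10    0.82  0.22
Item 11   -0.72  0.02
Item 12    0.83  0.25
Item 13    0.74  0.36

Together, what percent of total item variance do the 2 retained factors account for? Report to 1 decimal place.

63.6%

SS loadings by factor: 2.7215, 1.7306; total = 4.4521.
Total variance with 7 standardized items is 7, so the solution explains 4.4521/7 = 0.6360 = 63.60%.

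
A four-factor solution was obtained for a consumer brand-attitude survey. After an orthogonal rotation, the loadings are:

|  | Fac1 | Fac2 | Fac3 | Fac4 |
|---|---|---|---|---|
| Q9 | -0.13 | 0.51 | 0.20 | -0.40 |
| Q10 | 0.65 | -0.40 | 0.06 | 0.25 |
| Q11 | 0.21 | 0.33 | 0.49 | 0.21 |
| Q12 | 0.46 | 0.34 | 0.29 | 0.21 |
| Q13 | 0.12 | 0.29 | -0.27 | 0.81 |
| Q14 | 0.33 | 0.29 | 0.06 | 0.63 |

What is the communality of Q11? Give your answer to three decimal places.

0.437

h² = 0.21² + 0.33² + 0.49² + 0.21² = 0.0441 + 0.1089 + 0.2401 + 0.0441 = 0.4372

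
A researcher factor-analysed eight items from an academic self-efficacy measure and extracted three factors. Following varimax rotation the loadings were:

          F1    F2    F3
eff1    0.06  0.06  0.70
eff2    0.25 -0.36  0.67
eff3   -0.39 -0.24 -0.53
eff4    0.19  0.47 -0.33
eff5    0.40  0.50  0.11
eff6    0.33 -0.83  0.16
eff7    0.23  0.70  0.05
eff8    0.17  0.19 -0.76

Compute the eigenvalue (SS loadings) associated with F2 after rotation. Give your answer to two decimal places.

SS loadings for F2 = 0.06² + (-0.36)² + (-0.24)² + 0.47² + 0.50² + (-0.83)² + 0.70² + 0.19² = 0.0036 + 0.1296 + 0.0576 + 0.2209 + 0.2500 + 0.6889 + 0.4900 + 0.0361 = 1.8767

1.88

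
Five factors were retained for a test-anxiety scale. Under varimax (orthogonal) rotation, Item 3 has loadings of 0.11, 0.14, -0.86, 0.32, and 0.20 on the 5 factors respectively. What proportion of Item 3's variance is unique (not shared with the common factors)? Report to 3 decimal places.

0.086

h² = 0.11² + 0.14² + (-0.86)² + 0.32² + 0.20² = 0.0121 + 0.0196 + 0.7396 + 0.1024 + 0.0400 = 0.9137
Uniqueness u² = 1 − h² = 1 − 0.9137 = 0.0863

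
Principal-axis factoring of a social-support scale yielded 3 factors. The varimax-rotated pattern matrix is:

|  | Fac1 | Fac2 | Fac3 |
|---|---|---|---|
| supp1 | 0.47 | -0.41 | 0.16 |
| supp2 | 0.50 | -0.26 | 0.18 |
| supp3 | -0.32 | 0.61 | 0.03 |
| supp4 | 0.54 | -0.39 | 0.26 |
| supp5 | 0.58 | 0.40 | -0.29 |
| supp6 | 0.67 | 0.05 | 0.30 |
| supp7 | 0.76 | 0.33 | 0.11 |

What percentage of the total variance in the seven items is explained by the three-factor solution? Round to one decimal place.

Communalities: 0.4146, 0.3500, 0.4754, 0.5113, 0.5805, 0.5414, 0.6986; Σh² = 3.5718.
Total variance with 7 standardized items is 7, so the solution explains 3.5718/7 = 0.5103 = 51.03%.

51.0%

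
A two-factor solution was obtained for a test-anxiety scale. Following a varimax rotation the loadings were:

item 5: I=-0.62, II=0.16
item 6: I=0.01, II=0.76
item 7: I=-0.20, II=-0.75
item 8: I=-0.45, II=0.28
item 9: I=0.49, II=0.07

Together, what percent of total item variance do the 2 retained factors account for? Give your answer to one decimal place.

42.3%

Communalities: 0.4100, 0.5777, 0.6025, 0.2809, 0.2450; Σh² = 2.1161.
Total variance with 5 standardized items is 5, so the solution explains 2.1161/5 = 0.4232 = 42.32%.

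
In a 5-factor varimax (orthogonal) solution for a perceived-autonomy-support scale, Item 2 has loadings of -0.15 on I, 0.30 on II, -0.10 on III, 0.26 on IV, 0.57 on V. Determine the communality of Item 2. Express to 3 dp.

0.515

h² = (-0.15)² + 0.30² + (-0.10)² + 0.26² + 0.57² = 0.0225 + 0.0900 + 0.0100 + 0.0676 + 0.3249 = 0.5150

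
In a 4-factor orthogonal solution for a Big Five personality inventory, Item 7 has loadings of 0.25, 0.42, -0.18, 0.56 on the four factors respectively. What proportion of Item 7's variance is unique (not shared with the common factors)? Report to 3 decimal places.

h² = 0.25² + 0.42² + (-0.18)² + 0.56² = 0.0625 + 0.1764 + 0.0324 + 0.3136 = 0.5849
Uniqueness u² = 1 − h² = 1 − 0.5849 = 0.4151

0.415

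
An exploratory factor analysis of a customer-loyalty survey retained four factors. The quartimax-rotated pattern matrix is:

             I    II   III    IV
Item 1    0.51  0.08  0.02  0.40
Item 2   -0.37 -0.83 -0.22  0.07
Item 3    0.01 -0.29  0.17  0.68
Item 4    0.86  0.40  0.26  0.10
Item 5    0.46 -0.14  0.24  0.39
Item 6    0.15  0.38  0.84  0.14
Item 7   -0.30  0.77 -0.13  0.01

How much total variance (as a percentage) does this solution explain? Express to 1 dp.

69.9%

Communalities: 0.4269, 0.8791, 0.5755, 0.9772, 0.4409, 0.8921, 0.6999; Σh² = 4.8916.
Total variance with 7 standardized items is 7, so the solution explains 4.8916/7 = 0.6988 = 69.88%.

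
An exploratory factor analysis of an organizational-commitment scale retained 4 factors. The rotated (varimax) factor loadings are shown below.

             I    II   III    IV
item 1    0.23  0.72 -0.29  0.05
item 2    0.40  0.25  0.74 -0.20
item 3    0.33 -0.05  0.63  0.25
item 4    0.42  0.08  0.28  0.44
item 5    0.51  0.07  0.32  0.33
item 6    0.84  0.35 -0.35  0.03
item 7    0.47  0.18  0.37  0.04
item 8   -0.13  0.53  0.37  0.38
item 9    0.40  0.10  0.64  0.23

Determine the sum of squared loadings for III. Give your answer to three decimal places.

2.015

SS loadings for III = (-0.29)² + 0.74² + 0.63² + 0.28² + 0.32² + (-0.35)² + 0.37² + 0.37² + 0.64² = 0.0841 + 0.5476 + 0.3969 + 0.0784 + 0.1024 + 0.1225 + 0.1369 + 0.1369 + 0.4096 = 2.0153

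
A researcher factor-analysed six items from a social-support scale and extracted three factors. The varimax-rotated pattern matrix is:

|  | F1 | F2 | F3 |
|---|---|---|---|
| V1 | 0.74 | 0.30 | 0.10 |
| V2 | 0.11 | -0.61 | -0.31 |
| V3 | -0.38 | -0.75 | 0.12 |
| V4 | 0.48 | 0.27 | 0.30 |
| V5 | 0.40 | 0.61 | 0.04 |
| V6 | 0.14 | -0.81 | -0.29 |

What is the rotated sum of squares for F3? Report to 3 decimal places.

SS loadings for F3 = 0.10² + (-0.31)² + 0.12² + 0.30² + 0.04² + (-0.29)² = 0.0100 + 0.0961 + 0.0144 + 0.0900 + 0.0016 + 0.0841 = 0.2962

0.296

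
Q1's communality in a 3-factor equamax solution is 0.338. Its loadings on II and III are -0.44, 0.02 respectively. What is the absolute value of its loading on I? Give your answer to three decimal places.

Under orthogonal rotation h² = Σλ², so λ_I² = h² − (0.1940) = 0.338 − 0.1940 = 0.1440.
|λ| = √0.1440 = 0.3795.

0.379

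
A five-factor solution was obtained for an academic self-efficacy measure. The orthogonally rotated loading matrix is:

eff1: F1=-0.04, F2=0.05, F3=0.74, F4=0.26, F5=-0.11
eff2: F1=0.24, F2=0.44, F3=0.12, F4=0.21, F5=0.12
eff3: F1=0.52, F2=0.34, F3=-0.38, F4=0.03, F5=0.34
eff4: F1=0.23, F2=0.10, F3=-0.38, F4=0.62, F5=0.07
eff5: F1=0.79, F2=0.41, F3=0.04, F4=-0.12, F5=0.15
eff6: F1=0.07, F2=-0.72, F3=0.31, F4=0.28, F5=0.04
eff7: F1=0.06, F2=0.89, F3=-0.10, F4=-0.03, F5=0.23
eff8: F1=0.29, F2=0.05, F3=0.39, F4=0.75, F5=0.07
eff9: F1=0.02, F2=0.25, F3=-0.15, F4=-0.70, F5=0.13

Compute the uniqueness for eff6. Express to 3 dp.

0.301

h² = 0.07² + (-0.72)² + 0.31² + 0.28² + 0.04² = 0.0049 + 0.5184 + 0.0961 + 0.0784 + 0.0016 = 0.6994
Uniqueness u² = 1 − h² = 1 − 0.6994 = 0.3006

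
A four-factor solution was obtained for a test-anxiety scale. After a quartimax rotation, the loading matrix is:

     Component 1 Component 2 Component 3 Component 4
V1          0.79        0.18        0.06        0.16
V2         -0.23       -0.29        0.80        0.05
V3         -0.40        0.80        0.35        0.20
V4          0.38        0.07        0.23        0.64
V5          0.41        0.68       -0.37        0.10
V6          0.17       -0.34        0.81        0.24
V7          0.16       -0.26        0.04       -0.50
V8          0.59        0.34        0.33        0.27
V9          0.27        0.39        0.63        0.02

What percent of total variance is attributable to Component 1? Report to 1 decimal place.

SS loadings for Component 1 = 0.79² + (-0.23)² + (-0.40)² + 0.38² + 0.41² + 0.17² + 0.16² + 0.59² + 0.27² = 1.6250
With 9 standardized items, total variance = 9. Proportion = 1.6250/9 = 0.1806 → 18.06%.

18.1%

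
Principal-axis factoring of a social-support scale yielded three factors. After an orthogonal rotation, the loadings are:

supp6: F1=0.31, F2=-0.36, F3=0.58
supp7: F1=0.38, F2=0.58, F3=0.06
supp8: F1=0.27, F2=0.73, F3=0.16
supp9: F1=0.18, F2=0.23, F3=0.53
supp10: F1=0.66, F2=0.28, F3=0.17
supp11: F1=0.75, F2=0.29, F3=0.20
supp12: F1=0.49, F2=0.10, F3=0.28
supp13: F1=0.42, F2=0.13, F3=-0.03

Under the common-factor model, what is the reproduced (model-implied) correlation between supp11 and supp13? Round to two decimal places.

0.35

r̂ = Σ λ_i·λ_j across factors = (0.75)(0.42) + (0.29)(0.13) + (0.20)(-0.03)
  = +0.3150 +0.0377 -0.0060 = 0.3467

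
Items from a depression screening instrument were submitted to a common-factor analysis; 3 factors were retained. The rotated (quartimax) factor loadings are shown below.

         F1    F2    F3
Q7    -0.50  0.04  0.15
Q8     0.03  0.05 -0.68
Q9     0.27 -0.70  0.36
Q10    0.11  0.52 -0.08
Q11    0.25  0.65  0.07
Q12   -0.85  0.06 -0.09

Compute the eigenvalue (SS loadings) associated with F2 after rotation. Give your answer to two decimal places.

1.19

SS loadings for F2 = 0.04² + 0.05² + (-0.70)² + 0.52² + 0.65² + 0.06² = 0.0016 + 0.0025 + 0.4900 + 0.2704 + 0.4225 + 0.0036 = 1.1906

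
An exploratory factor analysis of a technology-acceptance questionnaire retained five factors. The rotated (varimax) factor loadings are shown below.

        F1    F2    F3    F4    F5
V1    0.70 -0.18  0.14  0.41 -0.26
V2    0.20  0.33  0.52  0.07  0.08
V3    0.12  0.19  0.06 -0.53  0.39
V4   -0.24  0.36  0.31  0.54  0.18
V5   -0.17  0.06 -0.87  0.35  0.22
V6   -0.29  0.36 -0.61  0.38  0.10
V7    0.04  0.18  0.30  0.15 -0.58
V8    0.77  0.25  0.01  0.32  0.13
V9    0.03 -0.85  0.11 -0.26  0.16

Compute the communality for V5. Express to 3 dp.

0.960

h² = (-0.17)² + 0.06² + (-0.87)² + 0.35² + 0.22² = 0.0289 + 0.0036 + 0.7569 + 0.1225 + 0.0484 = 0.9603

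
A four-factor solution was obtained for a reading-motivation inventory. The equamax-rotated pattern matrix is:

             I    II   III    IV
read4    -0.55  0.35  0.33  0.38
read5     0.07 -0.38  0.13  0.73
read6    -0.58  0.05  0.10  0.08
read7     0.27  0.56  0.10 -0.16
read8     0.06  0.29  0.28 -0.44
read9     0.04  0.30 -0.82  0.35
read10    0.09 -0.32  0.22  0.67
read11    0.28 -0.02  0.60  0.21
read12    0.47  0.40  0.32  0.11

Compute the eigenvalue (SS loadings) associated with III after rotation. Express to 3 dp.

1.407

SS loadings for III = 0.33² + 0.13² + 0.10² + 0.10² + 0.28² + (-0.82)² + 0.22² + 0.60² + 0.32² = 0.1089 + 0.0169 + 0.0100 + 0.0100 + 0.0784 + 0.6724 + 0.0484 + 0.3600 + 0.1024 = 1.4074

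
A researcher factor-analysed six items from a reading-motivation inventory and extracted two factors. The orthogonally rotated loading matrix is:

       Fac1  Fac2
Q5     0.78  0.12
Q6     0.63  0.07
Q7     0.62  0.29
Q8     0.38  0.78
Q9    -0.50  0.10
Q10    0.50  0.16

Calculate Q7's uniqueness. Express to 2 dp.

h² = 0.62² + 0.29² = 0.3844 + 0.0841 = 0.4685
Uniqueness u² = 1 − h² = 1 − 0.4685 = 0.5315

0.53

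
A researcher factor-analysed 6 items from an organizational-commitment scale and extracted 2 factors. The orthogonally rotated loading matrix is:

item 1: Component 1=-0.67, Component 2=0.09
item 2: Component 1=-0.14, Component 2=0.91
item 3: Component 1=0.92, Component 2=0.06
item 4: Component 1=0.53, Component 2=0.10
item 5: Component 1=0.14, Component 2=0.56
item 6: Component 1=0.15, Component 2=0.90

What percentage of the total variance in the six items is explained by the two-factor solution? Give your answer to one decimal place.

Communalities: 0.4570, 0.8477, 0.8500, 0.2909, 0.3332, 0.8325; Σh² = 3.6113.
Total variance with 6 standardized items is 6, so the solution explains 3.6113/6 = 0.6019 = 60.19%.

60.2%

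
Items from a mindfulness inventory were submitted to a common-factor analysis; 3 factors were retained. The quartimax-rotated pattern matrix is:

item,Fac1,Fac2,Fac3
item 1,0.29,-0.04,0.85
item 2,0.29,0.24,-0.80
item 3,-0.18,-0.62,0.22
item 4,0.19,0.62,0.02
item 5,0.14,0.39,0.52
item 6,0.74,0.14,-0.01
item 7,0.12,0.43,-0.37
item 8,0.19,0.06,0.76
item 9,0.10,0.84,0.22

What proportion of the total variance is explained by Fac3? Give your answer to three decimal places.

SS loadings for Fac3 = 0.85² + (-0.80)² + 0.22² + 0.02² + 0.52² + (-0.01)² + (-0.37)² + 0.76² + 0.22² = 2.4447
Proportion of variance = 2.4447 / 9 = 0.2716.

0.272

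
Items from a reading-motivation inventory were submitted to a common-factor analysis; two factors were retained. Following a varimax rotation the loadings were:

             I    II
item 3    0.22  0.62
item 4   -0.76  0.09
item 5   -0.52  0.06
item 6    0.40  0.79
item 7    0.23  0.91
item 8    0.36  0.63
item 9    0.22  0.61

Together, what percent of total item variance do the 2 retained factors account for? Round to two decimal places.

Communalities: 0.4328, 0.5857, 0.2740, 0.7841, 0.8810, 0.5265, 0.4205; Σh² = 3.9046.
Total variance with 7 standardized items is 7, so the solution explains 3.9046/7 = 0.5578 = 55.78%.

55.78%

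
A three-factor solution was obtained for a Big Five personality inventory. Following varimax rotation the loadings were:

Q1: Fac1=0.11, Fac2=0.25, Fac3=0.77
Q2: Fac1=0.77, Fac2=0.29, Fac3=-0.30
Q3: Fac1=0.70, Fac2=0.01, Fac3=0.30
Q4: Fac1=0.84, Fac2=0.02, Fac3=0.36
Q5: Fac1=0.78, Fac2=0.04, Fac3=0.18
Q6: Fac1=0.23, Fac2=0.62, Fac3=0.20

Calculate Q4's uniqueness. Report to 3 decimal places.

0.164

h² = 0.84² + 0.02² + 0.36² = 0.7056 + 0.0004 + 0.1296 = 0.8356
Uniqueness u² = 1 − h² = 1 − 0.8356 = 0.1644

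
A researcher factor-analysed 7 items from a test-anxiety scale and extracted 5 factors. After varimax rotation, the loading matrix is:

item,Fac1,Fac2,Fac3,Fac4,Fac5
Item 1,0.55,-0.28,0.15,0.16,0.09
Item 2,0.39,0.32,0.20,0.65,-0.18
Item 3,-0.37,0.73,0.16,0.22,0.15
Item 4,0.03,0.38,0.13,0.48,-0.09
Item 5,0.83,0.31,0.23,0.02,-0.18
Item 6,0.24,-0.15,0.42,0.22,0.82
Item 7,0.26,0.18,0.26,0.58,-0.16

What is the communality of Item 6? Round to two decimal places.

h² = 0.24² + (-0.15)² + 0.42² + 0.22² + 0.82² = 0.0576 + 0.0225 + 0.1764 + 0.0484 + 0.6724 = 0.9773

0.98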